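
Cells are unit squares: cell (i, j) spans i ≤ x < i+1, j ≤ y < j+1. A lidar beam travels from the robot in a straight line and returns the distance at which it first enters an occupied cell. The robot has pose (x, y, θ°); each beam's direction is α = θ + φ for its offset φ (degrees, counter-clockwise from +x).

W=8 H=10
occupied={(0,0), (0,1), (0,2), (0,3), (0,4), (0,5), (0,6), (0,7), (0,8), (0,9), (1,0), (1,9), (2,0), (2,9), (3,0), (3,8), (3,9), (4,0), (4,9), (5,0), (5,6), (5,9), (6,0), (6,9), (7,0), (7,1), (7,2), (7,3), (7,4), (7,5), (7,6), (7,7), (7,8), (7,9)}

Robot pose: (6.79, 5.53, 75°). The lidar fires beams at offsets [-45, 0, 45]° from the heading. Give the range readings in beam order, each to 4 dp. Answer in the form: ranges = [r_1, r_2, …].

ranges = [0.2425, 0.8114, 1.5800]

beam 1: φ=-45°, α=30°
  d=(0.8660,0.5000)  start (6,5)  tX=0.2425 tY=0.9400  stride 1/|dx|=1.1547 1/|dy|=2.0000
    cross x-line → (7,5), t=0.2425 (wall)
  → r_1 = 0.2425
beam 2: φ=0°, α=75°
  d=(0.2588,0.9659)  start (6,5)  tX=0.8114 tY=0.4866  stride 1/|dx|=3.8637 1/|dy|=1.0353
    cross y-line → (6,6), t=0.4866
    cross x-line → (7,6), t=0.8114 (wall)
  → r_2 = 0.8114
beam 3: φ=45°, α=120°
  d=(-0.5000,0.8660)  start (6,5)  tX=1.5800 tY=0.5427  stride 1/|dx|=2.0000 1/|dy|=1.1547
    cross y-line → (6,6), t=0.5427
    cross x-line → (5,6), t=1.5800 (wall)
  → r_3 = 1.5800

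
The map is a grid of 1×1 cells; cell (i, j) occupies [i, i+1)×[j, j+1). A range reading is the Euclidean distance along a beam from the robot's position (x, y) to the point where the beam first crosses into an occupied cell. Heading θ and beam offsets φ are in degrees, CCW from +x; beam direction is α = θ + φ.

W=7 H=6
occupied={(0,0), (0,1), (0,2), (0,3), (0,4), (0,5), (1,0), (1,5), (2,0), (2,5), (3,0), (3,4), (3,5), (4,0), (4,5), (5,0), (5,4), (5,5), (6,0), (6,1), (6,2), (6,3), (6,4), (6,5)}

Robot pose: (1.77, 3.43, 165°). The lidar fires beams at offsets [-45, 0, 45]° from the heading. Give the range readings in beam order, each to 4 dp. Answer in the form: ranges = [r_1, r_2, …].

beam 1: φ=-45°, α=120°
  dir = (cos 120°, sin 120°) = (-0.5000, 0.8660); from cell (1,3)
  next x-line at t=1.5400, next y-line at t=0.6582; Δt_x=2.0000, Δt_y=1.1547
    y: enter (1,4) at t=0.6582
    x: enter (0,4) at t=1.5400 ← occupied
  → r_1 = 1.5400
beam 2: φ=0°, α=165°
  dir = (cos 165°, sin 165°) = (-0.9659, 0.2588); from cell (1,3)
  next x-line at t=0.7972, next y-line at t=2.2023; Δt_x=1.0353, Δt_y=3.8637
    x: enter (0,3) at t=0.7972 ← occupied
  → r_2 = 0.7972
beam 3: φ=45°, α=210°
  dir = (cos 210°, sin 210°) = (-0.8660, -0.5000); from cell (1,3)
  next x-line at t=0.8891, next y-line at t=0.8600; Δt_x=1.1547, Δt_y=2.0000
    y: enter (1,2) at t=0.8600
    x: enter (0,2) at t=0.8891 ← occupied
  → r_3 = 0.8891

ranges = [1.5400, 0.7972, 0.8891]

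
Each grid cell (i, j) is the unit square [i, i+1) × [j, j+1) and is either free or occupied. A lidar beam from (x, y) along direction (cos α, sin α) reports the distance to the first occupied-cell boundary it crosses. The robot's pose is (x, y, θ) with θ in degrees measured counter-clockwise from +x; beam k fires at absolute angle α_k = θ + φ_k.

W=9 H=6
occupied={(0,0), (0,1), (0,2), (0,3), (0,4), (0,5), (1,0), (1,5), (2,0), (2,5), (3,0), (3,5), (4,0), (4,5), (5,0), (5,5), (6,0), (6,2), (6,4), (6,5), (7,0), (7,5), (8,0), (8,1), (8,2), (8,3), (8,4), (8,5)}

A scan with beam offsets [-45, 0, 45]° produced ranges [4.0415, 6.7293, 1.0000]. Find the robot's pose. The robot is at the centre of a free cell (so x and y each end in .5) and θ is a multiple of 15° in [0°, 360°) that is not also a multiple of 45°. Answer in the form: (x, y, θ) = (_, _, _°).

The pose lattice has 26·16 = 416 candidates. Test each by forward raycasting.
  (6.5, 3.5, 210°): beam 1 = 5.6940 ≠ 4.0415 ✗
  (1.5, 4.5, 285°): beam 1 = 1.0000 ≠ 4.0415 ✗
  (7.5, 4.5, 150°): beam 1 = 0.5176 ≠ 4.0415 ✗
  …
  (1.5, 4.5, 345°): r_1=4.0415, r_2=6.7293, r_3=1.0000 — all match ✓
No second candidate reproduces the full scan.

(x, y, θ) = (1.5, 4.5, 345°)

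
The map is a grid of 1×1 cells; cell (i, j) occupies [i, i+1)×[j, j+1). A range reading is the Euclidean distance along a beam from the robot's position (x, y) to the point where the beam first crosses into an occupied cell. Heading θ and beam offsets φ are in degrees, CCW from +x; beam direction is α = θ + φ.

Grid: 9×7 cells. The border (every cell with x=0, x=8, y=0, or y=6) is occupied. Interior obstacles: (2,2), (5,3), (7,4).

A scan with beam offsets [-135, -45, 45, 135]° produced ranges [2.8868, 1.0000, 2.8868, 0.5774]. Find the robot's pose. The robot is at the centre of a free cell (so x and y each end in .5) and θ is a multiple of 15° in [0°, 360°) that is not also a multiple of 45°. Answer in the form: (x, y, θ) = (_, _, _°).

(x, y, θ) = (6.5, 3.5, 75°)

Candidates: 32 free-cell centres × 16 headings = 512 poses. Raycast each; keep the one whose scan matches to 4 dp.
  (7.5, 3.5, 195°): beam 1 = 0.5774 ≠ 2.8868 ✗
  (3.5, 2.5, 330°): beam 1 = 0.5176 ≠ 2.8868 ✗
  (6.5, 5.5, 150°): beam 1 = 1.5529 ≠ 2.8868 ✗
  (1.5, 4.5, 30°): beam 1 = 1.9319 ≠ 2.8868 ✗
  (1.5, 1.5, 120°): beam 1 = 1.9319 ≠ 2.8868 ✗
  …
  (6.5, 3.5, 75°): r_1=2.8868, r_2=1.0000, r_3=2.8868, r_4=0.5774 — all match ✓
Unique over the lattice → pose = (6.5, 3.5, 75°).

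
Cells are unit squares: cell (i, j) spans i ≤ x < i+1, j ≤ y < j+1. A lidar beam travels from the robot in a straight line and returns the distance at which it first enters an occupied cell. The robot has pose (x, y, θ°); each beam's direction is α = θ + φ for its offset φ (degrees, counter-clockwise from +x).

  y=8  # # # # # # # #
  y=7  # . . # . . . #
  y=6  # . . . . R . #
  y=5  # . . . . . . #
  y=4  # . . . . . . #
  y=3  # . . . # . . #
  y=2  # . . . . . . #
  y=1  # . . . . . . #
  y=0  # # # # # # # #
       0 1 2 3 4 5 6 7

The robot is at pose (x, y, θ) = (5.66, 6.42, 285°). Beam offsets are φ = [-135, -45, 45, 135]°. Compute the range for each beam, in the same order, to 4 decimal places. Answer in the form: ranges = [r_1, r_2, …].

beam 1: φ=-135°, α=150°
  d=(-0.8660,0.5000)  start (5,6)  tX=0.7621 tY=1.1600  stride 1/|dx|=1.1547 1/|dy|=2.0000
    cross x-line → (4,6), t=0.7621
    cross y-line → (4,7), t=1.1600
    cross x-line → (3,7), t=1.9168 (wall)
  → r_1 = 1.9168
beam 2: φ=-45°, α=240°
  d=(-0.5000,-0.8660)  start (5,6)  tX=1.3200 tY=0.4850  stride 1/|dx|=2.0000 1/|dy|=1.1547
    cross y-line → (5,5), t=0.4850
    cross x-line → (4,5), t=1.3200
    cross y-line → (4,4), t=1.6397
    cross y-line → (4,3), t=2.7944 (wall)
  → r_2 = 2.7944
beam 3: φ=45°, α=330°
  d=(0.8660,-0.5000)  start (5,6)  tX=0.3926 tY=0.8400  stride 1/|dx|=1.1547 1/|dy|=2.0000
    cross x-line → (6,6), t=0.3926
    cross y-line → (6,5), t=0.8400
    cross x-line → (7,5), t=1.5473 (wall)
  → r_3 = 1.5473
beam 4: φ=135°, α=60°
  d=(0.5000,0.8660)  start (5,6)  tX=0.6800 tY=0.6697  stride 1/|dx|=2.0000 1/|dy|=1.1547
    cross y-line → (5,7), t=0.6697
    cross x-line → (6,7), t=0.6800
    cross y-line → (6,8), t=1.8244 (wall)
  → r_4 = 1.8244

ranges = [1.9168, 2.7944, 1.5473, 1.8244]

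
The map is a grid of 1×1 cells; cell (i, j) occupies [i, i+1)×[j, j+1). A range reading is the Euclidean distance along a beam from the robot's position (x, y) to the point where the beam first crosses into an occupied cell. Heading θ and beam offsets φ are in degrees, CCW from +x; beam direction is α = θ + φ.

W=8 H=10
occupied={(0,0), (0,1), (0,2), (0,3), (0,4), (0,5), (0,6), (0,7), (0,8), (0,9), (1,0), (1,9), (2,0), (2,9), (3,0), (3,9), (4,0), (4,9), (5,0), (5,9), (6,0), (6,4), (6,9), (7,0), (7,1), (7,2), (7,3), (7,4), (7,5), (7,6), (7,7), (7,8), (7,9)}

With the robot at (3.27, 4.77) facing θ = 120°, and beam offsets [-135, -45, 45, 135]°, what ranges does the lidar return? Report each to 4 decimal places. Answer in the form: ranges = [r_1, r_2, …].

ranges = [2.8263, 4.3792, 2.3501, 3.9030]

beam 1: φ=-135°, α=345°
  dir = (cos 345°, sin 345°) = (0.9659, -0.2588); from cell (3,4)
  next x-line at t=0.7558, next y-line at t=2.9751; Δt_x=1.0353, Δt_y=3.8637
    x: enter (4,4) at t=0.7558
    x: enter (5,4) at t=1.7910
    x: enter (6,4) at t=2.8263 ← occupied
  → r_1 = 2.8263
beam 2: φ=-45°, α=75°
  dir = (cos 75°, sin 75°) = (0.2588, 0.9659); from cell (3,4)
  next x-line at t=2.8205, next y-line at t=0.2381; Δt_x=3.8637, Δt_y=1.0353
    y: enter (3,5) at t=0.2381
    y: enter (3,6) at t=1.2734
    y: enter (3,7) at t=2.3087
    x: enter (4,7) at t=2.8205
    y: enter (4,8) at t=3.3439
    y: enter (4,9) at t=4.3792 ← occupied
  → r_2 = 4.3792
beam 3: φ=45°, α=165°
  dir = (cos 165°, sin 165°) = (-0.9659, 0.2588); from cell (3,4)
  next x-line at t=0.2795, next y-line at t=0.8887; Δt_x=1.0353, Δt_y=3.8637
    x: enter (2,4) at t=0.2795
    y: enter (2,5) at t=0.8887
    x: enter (1,5) at t=1.3148
    x: enter (0,5) at t=2.3501 ← occupied
  → r_3 = 2.3501
beam 4: φ=135°, α=255°
  dir = (cos 255°, sin 255°) = (-0.2588, -0.9659); from cell (3,4)
  next x-line at t=1.0432, next y-line at t=0.7972; Δt_x=3.8637, Δt_y=1.0353
    y: enter (3,3) at t=0.7972
    x: enter (2,3) at t=1.0432
    y: enter (2,2) at t=1.8324
    y: enter (2,1) at t=2.8677
    y: enter (2,0) at t=3.9030 ← occupied
  → r_4 = 3.9030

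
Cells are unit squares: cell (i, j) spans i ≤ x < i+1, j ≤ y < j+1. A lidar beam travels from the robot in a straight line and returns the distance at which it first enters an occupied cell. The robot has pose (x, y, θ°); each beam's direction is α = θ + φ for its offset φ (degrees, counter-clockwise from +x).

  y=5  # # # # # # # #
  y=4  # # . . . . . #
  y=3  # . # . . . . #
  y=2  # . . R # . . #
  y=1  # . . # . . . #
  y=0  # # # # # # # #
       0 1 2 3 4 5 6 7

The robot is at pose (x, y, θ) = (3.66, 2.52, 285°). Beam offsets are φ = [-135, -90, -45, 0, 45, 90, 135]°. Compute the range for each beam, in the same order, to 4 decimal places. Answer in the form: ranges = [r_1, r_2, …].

ranges = [0.9600, 2.7538, 0.6004, 0.5383, 0.3926, 0.3520, 2.8637]

beam 1: φ=-135°, α=150°
  direction (-0.8660, 0.5000); cell (3,2); t to first gridline: x 0.7621, y 0.9600 (then +1.1547 / +2.0000)
    (2,2) via x @ 0.7621
    (2,3) via y @ 0.9600  # hit
  → r_1 = 0.9600
beam 2: φ=-90°, α=195°
  direction (-0.9659, -0.2588); cell (3,2); t to first gridline: x 0.6833, y 2.0091 (then +1.0353 / +3.8637)
    (2,2) via x @ 0.6833
    (1,2) via x @ 1.7186
    (1,1) via y @ 2.0091
    (0,1) via x @ 2.7538  # hit
  → r_2 = 2.7538
beam 3: φ=-45°, α=240°
  direction (-0.5000, -0.8660); cell (3,2); t to first gridline: x 1.3200, y 0.6004 (then +2.0000 / +1.1547)
    (3,1) via y @ 0.6004  # hit
  → r_3 = 0.6004
beam 4: φ=0°, α=285°
  direction (0.2588, -0.9659); cell (3,2); t to first gridline: x 1.3137, y 0.5383 (then +3.8637 / +1.0353)
    (3,1) via y @ 0.5383  # hit
  → r_4 = 0.5383
beam 5: φ=45°, α=330°
  direction (0.8660, -0.5000); cell (3,2); t to first gridline: x 0.3926, y 1.0400 (then +1.1547 / +2.0000)
    (4,2) via x @ 0.3926  # hit
  → r_5 = 0.3926
beam 6: φ=90°, α=15°
  direction (0.9659, 0.2588); cell (3,2); t to first gridline: x 0.3520, y 1.8546 (then +1.0353 / +3.8637)
    (4,2) via x @ 0.3520  # hit
  → r_6 = 0.3520
beam 7: φ=135°, α=60°
  direction (0.5000, 0.8660); cell (3,2); t to first gridline: x 0.6800, y 0.5543 (then +2.0000 / +1.1547)
    (3,3) via y @ 0.5543
    (4,3) via x @ 0.6800
    (4,4) via y @ 1.7090
    (5,4) via x @ 2.6800
    (5,5) via y @ 2.8637  # hit
  → r_7 = 2.8637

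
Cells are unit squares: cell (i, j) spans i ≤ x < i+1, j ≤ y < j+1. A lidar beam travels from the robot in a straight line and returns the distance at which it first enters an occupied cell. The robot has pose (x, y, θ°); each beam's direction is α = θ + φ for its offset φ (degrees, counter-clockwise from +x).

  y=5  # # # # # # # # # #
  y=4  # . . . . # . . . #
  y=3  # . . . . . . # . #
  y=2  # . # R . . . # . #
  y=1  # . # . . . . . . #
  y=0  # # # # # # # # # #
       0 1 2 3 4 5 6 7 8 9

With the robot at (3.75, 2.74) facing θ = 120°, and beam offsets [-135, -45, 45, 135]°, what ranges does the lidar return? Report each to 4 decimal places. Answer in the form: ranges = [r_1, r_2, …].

beam 1: φ=-135°, α=345°
  cosα=0.9659 sinα=-0.2588 | (3,2) | tMaxX 0.2588 tMaxY 2.8591 | tΔX 1.0353 tΔY 3.8637
    t=0.2588 [x] (4,2)
    t=1.2941 [x] (5,2)
    t=2.3294 [x] (6,2)
    t=2.8591 [y] (6,1)
    t=3.3646 [x] (7,1)
    t=4.3999 [x] (8,1)
    t=5.4352 [x] (9,1) — stop
  → r_1 = 5.4352
beam 2: φ=-45°, α=75°
  cosα=0.2588 sinα=0.9659 | (3,2) | tMaxX 0.9659 tMaxY 0.2692 | tΔX 3.8637 tΔY 1.0353
    t=0.2692 [y] (3,3)
    t=0.9659 [x] (4,3)
    t=1.3044 [y] (4,4)
    t=2.3397 [y] (4,5) — stop
  → r_2 = 2.3397
beam 3: φ=45°, α=165°
  cosα=-0.9659 sinα=0.2588 | (3,2) | tMaxX 0.7765 tMaxY 1.0046 | tΔX 1.0353 tΔY 3.8637
    t=0.7765 [x] (2,2) — stop
  → r_3 = 0.7765
beam 4: φ=135°, α=255°
  cosα=-0.2588 sinα=-0.9659 | (3,2) | tMaxX 2.8978 tMaxY 0.7661 | tΔX 3.8637 tΔY 1.0353
    t=0.7661 [y] (3,1)
    t=1.8014 [y] (3,0) — stop
  → r_4 = 1.8014

ranges = [5.4352, 2.3397, 0.7765, 1.8014]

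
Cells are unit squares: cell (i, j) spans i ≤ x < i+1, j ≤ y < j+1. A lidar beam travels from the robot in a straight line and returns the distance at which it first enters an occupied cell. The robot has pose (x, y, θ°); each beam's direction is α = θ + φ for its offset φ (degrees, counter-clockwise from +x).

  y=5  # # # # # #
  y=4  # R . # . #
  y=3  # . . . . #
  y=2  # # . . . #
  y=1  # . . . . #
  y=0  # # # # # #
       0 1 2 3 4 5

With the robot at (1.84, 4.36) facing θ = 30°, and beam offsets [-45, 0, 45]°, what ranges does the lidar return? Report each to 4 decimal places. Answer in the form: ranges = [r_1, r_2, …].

ranges = [1.2009, 1.2800, 0.6626]

beam 1: φ=-45°, α=345°
  dir = (cos 345°, sin 345°) = (0.9659, -0.2588); from cell (1,4)
  next x-line at t=0.1656, next y-line at t=1.3909; Δt_x=1.0353, Δt_y=3.8637
    x: enter (2,4) at t=0.1656
    x: enter (3,4) at t=1.2009 ← occupied
  → r_1 = 1.2009
beam 2: φ=0°, α=30°
  dir = (cos 30°, sin 30°) = (0.8660, 0.5000); from cell (1,4)
  next x-line at t=0.1848, next y-line at t=1.2800; Δt_x=1.1547, Δt_y=2.0000
    x: enter (2,4) at t=0.1848
    y: enter (2,5) at t=1.2800 ← occupied
  → r_2 = 1.2800
beam 3: φ=45°, α=75°
  dir = (cos 75°, sin 75°) = (0.2588, 0.9659); from cell (1,4)
  next x-line at t=0.6182, next y-line at t=0.6626; Δt_x=3.8637, Δt_y=1.0353
    x: enter (2,4) at t=0.6182
    y: enter (2,5) at t=0.6626 ← occupied
  → r_3 = 0.6626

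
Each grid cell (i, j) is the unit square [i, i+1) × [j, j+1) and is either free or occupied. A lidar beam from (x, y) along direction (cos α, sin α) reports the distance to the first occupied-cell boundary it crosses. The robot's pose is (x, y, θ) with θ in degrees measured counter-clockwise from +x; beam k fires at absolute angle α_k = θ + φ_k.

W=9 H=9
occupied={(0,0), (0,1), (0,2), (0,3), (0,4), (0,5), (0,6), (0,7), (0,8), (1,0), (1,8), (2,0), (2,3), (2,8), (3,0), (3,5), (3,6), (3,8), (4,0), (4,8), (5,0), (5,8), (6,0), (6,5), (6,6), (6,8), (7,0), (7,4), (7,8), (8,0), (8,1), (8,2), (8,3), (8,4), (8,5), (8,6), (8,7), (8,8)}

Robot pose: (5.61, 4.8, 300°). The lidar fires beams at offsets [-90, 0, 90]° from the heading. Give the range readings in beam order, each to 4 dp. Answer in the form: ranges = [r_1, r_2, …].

ranges = [3.0138, 4.3879, 0.4503]

beam 1: φ=-90°, α=210°
  direction (-0.8660, -0.5000); cell (5,4); t to first gridline: x 0.7044, y 1.6000 (then +1.1547 / +2.0000)
    (4,4) via x @ 0.7044
    (4,3) via y @ 1.6000
    (3,3) via x @ 1.8591
    (2,3) via x @ 3.0138  # hit
  → r_1 = 3.0138
beam 2: φ=0°, α=300°
  direction (0.5000, -0.8660); cell (5,4); t to first gridline: x 0.7800, y 0.9238 (then +2.0000 / +1.1547)
    (6,4) via x @ 0.7800
    (6,3) via y @ 0.9238
    (6,2) via y @ 2.0785
    (7,2) via x @ 2.7800
    (7,1) via y @ 3.2332
    (7,0) via y @ 4.3879  # hit
  → r_2 = 4.3879
beam 3: φ=90°, α=30°
  direction (0.8660, 0.5000); cell (5,4); t to first gridline: x 0.4503, y 0.4000 (then +1.1547 / +2.0000)
    (5,5) via y @ 0.4000
    (6,5) via x @ 0.4503  # hit
  → r_3 = 0.4503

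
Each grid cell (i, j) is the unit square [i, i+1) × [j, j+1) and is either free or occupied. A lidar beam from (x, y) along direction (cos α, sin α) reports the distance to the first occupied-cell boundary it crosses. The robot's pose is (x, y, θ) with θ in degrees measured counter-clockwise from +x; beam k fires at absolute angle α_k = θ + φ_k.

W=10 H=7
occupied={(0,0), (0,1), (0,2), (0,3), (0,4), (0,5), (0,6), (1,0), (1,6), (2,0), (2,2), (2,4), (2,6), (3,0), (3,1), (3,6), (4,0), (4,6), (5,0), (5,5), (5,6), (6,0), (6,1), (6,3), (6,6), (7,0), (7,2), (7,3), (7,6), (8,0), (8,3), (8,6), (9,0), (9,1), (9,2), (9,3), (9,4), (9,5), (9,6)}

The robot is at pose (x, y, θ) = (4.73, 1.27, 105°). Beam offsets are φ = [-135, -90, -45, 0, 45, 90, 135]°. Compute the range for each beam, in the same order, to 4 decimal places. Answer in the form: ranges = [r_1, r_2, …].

beam 1: φ=-135°, α=330°
  dir = (cos 330°, sin 330°) = (0.8660, -0.5000); from cell (4,1)
  next x-line at t=0.3118, next y-line at t=0.5400; Δt_x=1.1547, Δt_y=2.0000
    x: enter (5,1) at t=0.3118
    y: enter (5,0) at t=0.5400 ← occupied
  → r_1 = 0.5400
beam 2: φ=-90°, α=15°
  dir = (cos 15°, sin 15°) = (0.9659, 0.2588); from cell (4,1)
  next x-line at t=0.2795, next y-line at t=2.8205; Δt_x=1.0353, Δt_y=3.8637
    x: enter (5,1) at t=0.2795
    x: enter (6,1) at t=1.3148 ← occupied
  → r_2 = 1.3148
beam 3: φ=-45°, α=60°
  dir = (cos 60°, sin 60°) = (0.5000, 0.8660); from cell (4,1)
  next x-line at t=0.5400, next y-line at t=0.8429; Δt_x=2.0000, Δt_y=1.1547
    x: enter (5,1) at t=0.5400
    y: enter (5,2) at t=0.8429
    y: enter (5,3) at t=1.9976
    x: enter (6,3) at t=2.5400 ← occupied
  → r_3 = 2.5400
beam 4: φ=0°, α=105°
  dir = (cos 105°, sin 105°) = (-0.2588, 0.9659); from cell (4,1)
  next x-line at t=2.8205, next y-line at t=0.7558; Δt_x=3.8637, Δt_y=1.0353
    y: enter (4,2) at t=0.7558
    y: enter (4,3) at t=1.7910
    x: enter (3,3) at t=2.8205
    y: enter (3,4) at t=2.8263
    y: enter (3,5) at t=3.8616
    y: enter (3,6) at t=4.8969 ← occupied
  → r_4 = 4.8969
beam 5: φ=45°, α=150°
  dir = (cos 150°, sin 150°) = (-0.8660, 0.5000); from cell (4,1)
  next x-line at t=0.8429, next y-line at t=1.4600; Δt_x=1.1547, Δt_y=2.0000
    x: enter (3,1) at t=0.8429 ← occupied
  → r_5 = 0.8429
beam 6: φ=90°, α=195°
  dir = (cos 195°, sin 195°) = (-0.9659, -0.2588); from cell (4,1)
  next x-line at t=0.7558, next y-line at t=1.0432; Δt_x=1.0353, Δt_y=3.8637
    x: enter (3,1) at t=0.7558 ← occupied
  → r_6 = 0.7558
beam 7: φ=135°, α=240°
  dir = (cos 240°, sin 240°) = (-0.5000, -0.8660); from cell (4,1)
  next x-line at t=1.4600, next y-line at t=0.3118; Δt_x=2.0000, Δt_y=1.1547
    y: enter (4,0) at t=0.3118 ← occupied
  → r_7 = 0.3118

ranges = [0.5400, 1.3148, 2.5400, 4.8969, 0.8429, 0.7558, 0.3118]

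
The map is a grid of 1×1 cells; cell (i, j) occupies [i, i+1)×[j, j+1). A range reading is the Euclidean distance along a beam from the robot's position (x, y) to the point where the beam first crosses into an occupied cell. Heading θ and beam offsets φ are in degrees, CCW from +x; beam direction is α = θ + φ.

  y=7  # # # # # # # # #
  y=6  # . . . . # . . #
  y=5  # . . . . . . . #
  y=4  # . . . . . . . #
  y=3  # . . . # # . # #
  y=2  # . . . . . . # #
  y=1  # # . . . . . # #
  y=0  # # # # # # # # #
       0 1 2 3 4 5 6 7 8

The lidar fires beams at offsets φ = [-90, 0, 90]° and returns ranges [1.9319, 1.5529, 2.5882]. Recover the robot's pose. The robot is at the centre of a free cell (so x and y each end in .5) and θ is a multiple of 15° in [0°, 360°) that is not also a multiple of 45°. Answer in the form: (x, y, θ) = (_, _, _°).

Enumerate (i+0.5, j+0.5, θ) over the 35 free cells and 16 admissible headings. For each, cast all 3 beams and compare to the given ranges.
  (1.5, 2.5, 15°): beam 1 = 0.5176 ≠ 1.9319 ✗
  (1.5, 6.5, 300°): beam 1 = 0.5774 ≠ 1.9319 ✗
  (6.5, 5.5, 330°): beam 1 = 1.7321 ≠ 1.9319 ✗
  (3.5, 1.5, 165°): beam 3 = 0.5176 ≠ 2.5882 ✗
  (5.5, 4.5, 165°): beam 1 = 1.5529 ≠ 1.9319 ✗
  …
  (3.5, 5.5, 105°): r_1=1.9319, r_2=1.5529, r_3=2.5882 — all match ✓
Unique over the lattice → pose = (3.5, 5.5, 105°).

(x, y, θ) = (3.5, 5.5, 105°)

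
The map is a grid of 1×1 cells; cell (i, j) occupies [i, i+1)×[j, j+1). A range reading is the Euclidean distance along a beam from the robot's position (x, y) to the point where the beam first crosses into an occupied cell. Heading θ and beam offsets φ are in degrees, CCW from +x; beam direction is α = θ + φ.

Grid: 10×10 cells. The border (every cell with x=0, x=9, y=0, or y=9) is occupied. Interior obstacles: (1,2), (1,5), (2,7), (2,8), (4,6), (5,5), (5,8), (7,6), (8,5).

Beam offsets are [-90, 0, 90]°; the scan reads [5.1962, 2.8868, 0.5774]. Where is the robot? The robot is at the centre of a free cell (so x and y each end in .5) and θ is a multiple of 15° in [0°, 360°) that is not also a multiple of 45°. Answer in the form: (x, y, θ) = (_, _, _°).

(x, y, θ) = (4.5, 1.5, 150°)

Enumerate (i+0.5, j+0.5, θ) over the 55 free cells and 16 admissible headings. For each, cast all 3 beams and compare to the given ranges.
  (6.5, 1.5, 15°): beam 1 = 0.5176 ≠ 5.1962 ✗
  (8.5, 6.5, 210°): beam 1 = 2.8868 ≠ 5.1962 ✗
  (3.5, 1.5, 300°): beam 1 = 1.0000 ≠ 5.1962 ✗
  (4.5, 1.5, 300°): beam 1 = 1.0000 ≠ 5.1962 ✗
  …
  (4.5, 1.5, 150°): r_1=5.1962, r_2=2.8868, r_3=0.5774 — all match ✓
No second candidate reproduces the full scan.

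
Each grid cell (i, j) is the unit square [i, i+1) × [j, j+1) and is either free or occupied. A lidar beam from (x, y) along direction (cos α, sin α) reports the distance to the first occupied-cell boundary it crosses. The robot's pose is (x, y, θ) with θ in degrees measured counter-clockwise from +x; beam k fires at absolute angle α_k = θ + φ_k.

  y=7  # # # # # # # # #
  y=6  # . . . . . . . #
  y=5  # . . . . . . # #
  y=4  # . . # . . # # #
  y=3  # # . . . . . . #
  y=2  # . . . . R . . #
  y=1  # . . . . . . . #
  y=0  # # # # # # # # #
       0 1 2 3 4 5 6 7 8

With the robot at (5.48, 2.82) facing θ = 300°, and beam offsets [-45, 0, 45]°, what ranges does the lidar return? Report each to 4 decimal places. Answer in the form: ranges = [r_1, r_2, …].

beam 1: φ=-45°, α=255°
  cosα=-0.2588 sinα=-0.9659 | (5,2) | tMaxX 1.8546 tMaxY 0.8489 | tΔX 3.8637 tΔY 1.0353
    t=0.8489 [y] (5,1)
    t=1.8546 [x] (4,1)
    t=1.8842 [y] (4,0) — stop
  → r_1 = 1.8842
beam 2: φ=0°, α=300°
  cosα=0.5000 sinα=-0.8660 | (5,2) | tMaxX 1.0400 tMaxY 0.9469 | tΔX 2.0000 tΔY 1.1547
    t=0.9469 [y] (5,1)
    t=1.0400 [x] (6,1)
    t=2.1016 [y] (6,0) — stop
  → r_2 = 2.1016
beam 3: φ=45°, α=345°
  cosα=0.9659 sinα=-0.2588 | (5,2) | tMaxX 0.5383 tMaxY 3.1682 | tΔX 1.0353 tΔY 3.8637
    t=0.5383 [x] (6,2)
    t=1.5736 [x] (7,2)
    t=2.6089 [x] (8,2) — stop
  → r_3 = 2.6089

ranges = [1.8842, 2.1016, 2.6089]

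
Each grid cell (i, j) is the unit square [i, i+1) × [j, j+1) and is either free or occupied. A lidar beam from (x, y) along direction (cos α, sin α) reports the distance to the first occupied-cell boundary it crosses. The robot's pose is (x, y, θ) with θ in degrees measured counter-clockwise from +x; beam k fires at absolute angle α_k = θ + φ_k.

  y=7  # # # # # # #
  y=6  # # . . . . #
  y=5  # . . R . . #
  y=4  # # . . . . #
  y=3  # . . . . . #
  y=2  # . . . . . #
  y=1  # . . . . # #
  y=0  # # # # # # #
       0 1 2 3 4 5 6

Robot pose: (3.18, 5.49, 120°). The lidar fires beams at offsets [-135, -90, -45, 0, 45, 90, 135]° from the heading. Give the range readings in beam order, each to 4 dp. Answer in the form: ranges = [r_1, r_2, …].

ranges = [2.9195, 3.0200, 1.5633, 1.7436, 1.9705, 1.3625, 4.6484]

beam 1: φ=-135°, α=345°
  direction (0.9659, -0.2588); cell (3,5); t to first gridline: x 0.8489, y 1.8932 (then +1.0353 / +3.8637)
    (4,5) via x @ 0.8489
    (5,5) via x @ 1.8842
    (5,4) via y @ 1.8932
    (6,4) via x @ 2.9195  # hit
  → r_1 = 2.9195
beam 2: φ=-90°, α=30°
  direction (0.8660, 0.5000); cell (3,5); t to first gridline: x 0.9469, y 1.0200 (then +1.1547 / +2.0000)
    (4,5) via x @ 0.9469
    (4,6) via y @ 1.0200
    (5,6) via x @ 2.1016
    (5,7) via y @ 3.0200  # hit
  → r_2 = 3.0200
beam 3: φ=-45°, α=75°
  direction (0.2588, 0.9659); cell (3,5); t to first gridline: x 3.1682, y 0.5280 (then +3.8637 / +1.0353)
    (3,6) via y @ 0.5280
    (3,7) via y @ 1.5633  # hit
  → r_3 = 1.5633
beam 4: φ=0°, α=120°
  direction (-0.5000, 0.8660); cell (3,5); t to first gridline: x 0.3600, y 0.5889 (then +2.0000 / +1.1547)
    (2,5) via x @ 0.3600
    (2,6) via y @ 0.5889
    (2,7) via y @ 1.7436  # hit
  → r_4 = 1.7436
beam 5: φ=45°, α=165°
  direction (-0.9659, 0.2588); cell (3,5); t to first gridline: x 0.1863, y 1.9705 (then +1.0353 / +3.8637)
    (2,5) via x @ 0.1863
    (1,5) via x @ 1.2216
    (1,6) via y @ 1.9705  # hit
  → r_5 = 1.9705
beam 6: φ=90°, α=210°
  direction (-0.8660, -0.5000); cell (3,5); t to first gridline: x 0.2078, y 0.9800 (then +1.1547 / +2.0000)
    (2,5) via x @ 0.2078
    (2,4) via y @ 0.9800
    (1,4) via x @ 1.3625  # hit
  → r_6 = 1.3625
beam 7: φ=135°, α=255°
  direction (-0.2588, -0.9659); cell (3,5); t to first gridline: x 0.6955, y 0.5073 (then +3.8637 / +1.0353)
    (3,4) via y @ 0.5073
    (2,4) via x @ 0.6955
    (2,3) via y @ 1.5426
    (2,2) via y @ 2.5778
    (2,1) via y @ 3.6131
    (1,1) via x @ 4.5592
    (1,0) via y @ 4.6484  # hit
  → r_7 = 4.6484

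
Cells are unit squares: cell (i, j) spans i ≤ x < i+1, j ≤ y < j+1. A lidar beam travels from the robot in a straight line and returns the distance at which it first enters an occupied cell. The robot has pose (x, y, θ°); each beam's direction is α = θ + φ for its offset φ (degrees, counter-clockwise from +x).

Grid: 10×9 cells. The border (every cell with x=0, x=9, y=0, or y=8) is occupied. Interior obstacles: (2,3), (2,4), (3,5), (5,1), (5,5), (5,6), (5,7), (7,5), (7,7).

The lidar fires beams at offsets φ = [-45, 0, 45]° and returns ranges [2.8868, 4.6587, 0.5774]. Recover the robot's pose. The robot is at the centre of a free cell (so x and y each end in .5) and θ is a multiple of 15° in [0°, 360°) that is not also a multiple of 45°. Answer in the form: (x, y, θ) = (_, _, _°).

Candidates: 47 free-cell centres × 16 headings = 752 poses. Raycast each; keep the one whose scan matches to 4 dp.
  (3.5, 4.5, 240°): beam 1 = 0.5176 ≠ 2.8868 ✗
  (5.5, 2.5, 330°): beam 1 = 0.5176 ≠ 2.8868 ✗
  (2.5, 1.5, 195°): beam 1 = 1.7321 ≠ 2.8868 ✗
  (5.5, 4.5, 120°): beam 1 = 0.5176 ≠ 2.8868 ✗
  …
  (5.5, 2.5, 195°): r_1=2.8868, r_2=4.6587, r_3=0.5774 — all match ✓
No second candidate reproduces the full scan.

(x, y, θ) = (5.5, 2.5, 195°)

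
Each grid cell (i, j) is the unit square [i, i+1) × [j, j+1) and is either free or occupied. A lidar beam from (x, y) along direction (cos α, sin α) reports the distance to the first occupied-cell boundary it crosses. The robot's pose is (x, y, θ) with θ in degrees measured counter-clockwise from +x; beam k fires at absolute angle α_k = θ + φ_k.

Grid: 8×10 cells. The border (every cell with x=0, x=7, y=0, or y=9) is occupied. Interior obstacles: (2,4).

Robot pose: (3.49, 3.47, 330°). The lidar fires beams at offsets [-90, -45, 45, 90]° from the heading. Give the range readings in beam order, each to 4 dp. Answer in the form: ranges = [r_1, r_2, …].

beam 1: φ=-90°, α=240°
  dir = (cos 240°, sin 240°) = (-0.5000, -0.8660); from cell (3,3)
  next x-line at t=0.9800, next y-line at t=0.5427; Δt_x=2.0000, Δt_y=1.1547
    y: enter (3,2) at t=0.5427
    x: enter (2,2) at t=0.9800
    y: enter (2,1) at t=1.6974
    y: enter (2,0) at t=2.8521 ← occupied
  → r_1 = 2.8521
beam 2: φ=-45°, α=285°
  dir = (cos 285°, sin 285°) = (0.2588, -0.9659); from cell (3,3)
  next x-line at t=1.9705, next y-line at t=0.4866; Δt_x=3.8637, Δt_y=1.0353
    y: enter (3,2) at t=0.4866
    y: enter (3,1) at t=1.5219
    x: enter (4,1) at t=1.9705
    y: enter (4,0) at t=2.5571 ← occupied
  → r_2 = 2.5571
beam 3: φ=45°, α=15°
  dir = (cos 15°, sin 15°) = (0.9659, 0.2588); from cell (3,3)
  next x-line at t=0.5280, next y-line at t=2.0478; Δt_x=1.0353, Δt_y=3.8637
    x: enter (4,3) at t=0.5280
    x: enter (5,3) at t=1.5633
    y: enter (5,4) at t=2.0478
    x: enter (6,4) at t=2.5985
    x: enter (7,4) at t=3.6338 ← occupied
  → r_3 = 3.6338
beam 4: φ=90°, α=60°
  dir = (cos 60°, sin 60°) = (0.5000, 0.8660); from cell (3,3)
  next x-line at t=1.0200, next y-line at t=0.6120; Δt_x=2.0000, Δt_y=1.1547
    y: enter (3,4) at t=0.6120
    x: enter (4,4) at t=1.0200
    y: enter (4,5) at t=1.7667
    y: enter (4,6) at t=2.9214
    x: enter (5,6) at t=3.0200
    y: enter (5,7) at t=4.0761
    x: enter (6,7) at t=5.0200
    y: enter (6,8) at t=5.2308
    y: enter (6,9) at t=6.3855 ← occupied
  → r_4 = 6.3855

ranges = [2.8521, 2.5571, 3.6338, 6.3855]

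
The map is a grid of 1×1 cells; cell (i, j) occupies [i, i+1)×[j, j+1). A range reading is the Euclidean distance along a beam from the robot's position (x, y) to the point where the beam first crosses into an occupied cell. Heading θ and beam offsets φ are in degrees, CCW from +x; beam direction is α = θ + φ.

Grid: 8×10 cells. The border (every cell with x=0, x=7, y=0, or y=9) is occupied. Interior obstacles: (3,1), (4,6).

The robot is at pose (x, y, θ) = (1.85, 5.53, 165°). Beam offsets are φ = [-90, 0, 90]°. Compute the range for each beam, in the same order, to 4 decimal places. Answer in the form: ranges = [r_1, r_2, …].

beam 1: φ=-90°, α=75°
  cosα=0.2588 sinα=0.9659 | (1,5) | tMaxX 0.5796 tMaxY 0.4866 | tΔX 3.8637 tΔY 1.0353
    t=0.4866 [y] (1,6)
    t=0.5796 [x] (2,6)
    t=1.5219 [y] (2,7)
    t=2.5571 [y] (2,8)
    t=3.5924 [y] (2,9) — stop
  → r_1 = 3.5924
beam 2: φ=0°, α=165°
  cosα=-0.9659 sinα=0.2588 | (1,5) | tMaxX 0.8800 tMaxY 1.8159 | tΔX 1.0353 tΔY 3.8637
    t=0.8800 [x] (0,5) — stop
  → r_2 = 0.8800
beam 3: φ=90°, α=255°
  cosα=-0.2588 sinα=-0.9659 | (1,5) | tMaxX 3.2841 tMaxY 0.5487 | tΔX 3.8637 tΔY 1.0353
    t=0.5487 [y] (1,4)
    t=1.5840 [y] (1,3)
    t=2.6192 [y] (1,2)
    t=3.2841 [x] (0,2) — stop
  → r_3 = 3.2841

ranges = [3.5924, 0.8800, 3.2841]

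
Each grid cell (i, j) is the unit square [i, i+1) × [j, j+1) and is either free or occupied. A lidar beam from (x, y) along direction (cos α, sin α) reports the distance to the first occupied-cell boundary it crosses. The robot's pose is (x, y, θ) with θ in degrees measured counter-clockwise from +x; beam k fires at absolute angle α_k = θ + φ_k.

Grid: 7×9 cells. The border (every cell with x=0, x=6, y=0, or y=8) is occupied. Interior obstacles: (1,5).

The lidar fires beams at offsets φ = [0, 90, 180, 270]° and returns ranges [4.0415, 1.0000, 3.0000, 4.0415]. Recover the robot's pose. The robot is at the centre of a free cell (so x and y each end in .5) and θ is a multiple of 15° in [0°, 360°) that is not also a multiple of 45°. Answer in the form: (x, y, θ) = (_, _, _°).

The pose lattice has 34·16 = 544 candidates. Test each by forward raycasting.
  (3.5, 5.5, 210°): beam 1 = 2.8868 ≠ 4.0415 ✗
  (5.5, 2.5, 210°): beam 1 = 3.0000 ≠ 4.0415 ✗
  (4.5, 6.5, 330°): beam 1 = 1.7321 ≠ 4.0415 ✗
  (5.5, 1.5, 105°): beam 1 = 6.7293 ≠ 4.0415 ✗
  …
  (2.5, 4.5, 60°): r_1=4.0415, r_2=1.0000, r_3=3.0000, r_4=4.0415 — all match ✓
Unique over the lattice → pose = (2.5, 4.5, 60°).

(x, y, θ) = (2.5, 4.5, 60°)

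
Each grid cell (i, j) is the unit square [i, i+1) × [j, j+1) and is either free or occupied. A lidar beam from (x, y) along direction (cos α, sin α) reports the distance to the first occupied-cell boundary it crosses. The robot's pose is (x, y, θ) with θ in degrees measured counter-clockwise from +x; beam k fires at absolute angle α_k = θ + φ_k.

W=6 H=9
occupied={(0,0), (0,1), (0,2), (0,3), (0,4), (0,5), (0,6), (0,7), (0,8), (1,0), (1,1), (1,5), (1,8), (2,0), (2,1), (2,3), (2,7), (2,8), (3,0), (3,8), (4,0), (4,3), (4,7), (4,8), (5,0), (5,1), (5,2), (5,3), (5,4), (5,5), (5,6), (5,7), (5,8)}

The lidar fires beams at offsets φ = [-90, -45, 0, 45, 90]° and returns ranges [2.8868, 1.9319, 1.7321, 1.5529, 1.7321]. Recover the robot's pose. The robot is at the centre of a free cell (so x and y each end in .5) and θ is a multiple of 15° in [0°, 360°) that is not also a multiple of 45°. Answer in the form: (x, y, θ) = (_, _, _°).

(x, y, θ) = (3.5, 5.5, 300°)

Enumerate (i+0.5, j+0.5, θ) over the 21 free cells and 16 admissible headings. For each, cast all 5 beams and compare to the given ranges.
  (3.5, 5.5, 240°): beam 2 = 1.5529 ≠ 1.9319 ✗
  (3.5, 1.5, 60°): beam 1 = 1.0000 ≠ 2.8868 ✗
  (3.5, 6.5, 330°): beam 2 = 2.5882 ≠ 1.9319 ✗
  (4.5, 2.5, 150°): beam 1 = 0.5774 ≠ 2.8868 ✗
  (1.5, 6.5, 105°): beam 1 = 2.5882 ≠ 2.8868 ✗
  …
  (3.5, 5.5, 300°): r_1=2.8868, r_2=1.9319, r_3=1.7321, r_4=1.5529, r_5=1.7321 — all match ✓
Only this pose fits every beam.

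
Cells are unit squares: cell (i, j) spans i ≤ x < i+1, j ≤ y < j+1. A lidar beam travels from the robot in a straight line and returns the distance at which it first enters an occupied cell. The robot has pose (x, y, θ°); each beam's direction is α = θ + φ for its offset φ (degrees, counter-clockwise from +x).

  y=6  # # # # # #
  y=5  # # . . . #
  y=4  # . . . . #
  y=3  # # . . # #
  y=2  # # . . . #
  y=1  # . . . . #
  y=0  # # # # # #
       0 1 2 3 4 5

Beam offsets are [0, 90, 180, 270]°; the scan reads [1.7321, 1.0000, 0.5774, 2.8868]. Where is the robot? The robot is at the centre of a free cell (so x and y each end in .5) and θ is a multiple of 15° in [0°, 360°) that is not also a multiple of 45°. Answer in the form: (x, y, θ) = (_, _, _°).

(x, y, θ) = (3.5, 5.5, 300°)

Enumerate (i+0.5, j+0.5, θ) over the 16 free cells and 16 admissible headings. For each, cast all 4 beams and compare to the given ranges.
  (2.5, 4.5, 15°): beam 1 = 2.5882 ≠ 1.7321 ✗
  (4.5, 2.5, 300°): beam 1 = 1.0000 ≠ 1.7321 ✗
  (3.5, 5.5, 150°): beam 1 = 1.0000 ≠ 1.7321 ✗
  …
  (3.5, 5.5, 300°): r_1=1.7321, r_2=1.0000, r_3=0.5774, r_4=2.8868 — all match ✓
Unique over the lattice → pose = (3.5, 5.5, 300°).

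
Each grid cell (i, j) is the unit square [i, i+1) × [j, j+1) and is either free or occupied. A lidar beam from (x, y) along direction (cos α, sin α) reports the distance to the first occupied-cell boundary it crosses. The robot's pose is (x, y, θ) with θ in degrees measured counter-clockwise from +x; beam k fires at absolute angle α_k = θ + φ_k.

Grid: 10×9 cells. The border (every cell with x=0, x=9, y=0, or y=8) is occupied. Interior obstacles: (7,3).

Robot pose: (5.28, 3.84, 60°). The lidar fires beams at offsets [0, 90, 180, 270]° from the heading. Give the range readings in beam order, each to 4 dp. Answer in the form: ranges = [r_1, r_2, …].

ranges = [4.8036, 4.9421, 3.2793, 4.2955]

beam 1: φ=0°, α=60°
  direction (0.5000, 0.8660); cell (5,3); t to first gridline: x 1.4400, y 0.1848 (then +2.0000 / +1.1547)
    (5,4) via y @ 0.1848
    (5,5) via y @ 1.3395
    (6,5) via x @ 1.4400
    (6,6) via y @ 2.4942
    (7,6) via x @ 3.4400
    (7,7) via y @ 3.6489
    (7,8) via y @ 4.8036  # hit
  → r_1 = 4.8036
beam 2: φ=90°, α=150°
  direction (-0.8660, 0.5000); cell (5,3); t to first gridline: x 0.3233, y 0.3200 (then +1.1547 / +2.0000)
    (5,4) via y @ 0.3200
    (4,4) via x @ 0.3233
    (3,4) via x @ 1.4780
    (3,5) via y @ 2.3200
    (2,5) via x @ 2.6327
    (1,5) via x @ 3.7874
    (1,6) via y @ 4.3200
    (0,6) via x @ 4.9421  # hit
  → r_2 = 4.9421
beam 3: φ=180°, α=240°
  direction (-0.5000, -0.8660); cell (5,3); t to first gridline: x 0.5600, y 0.9699 (then +2.0000 / +1.1547)
    (4,3) via x @ 0.5600
    (4,2) via y @ 0.9699
    (4,1) via y @ 2.1246
    (3,1) via x @ 2.5600
    (3,0) via y @ 3.2793  # hit
  → r_3 = 3.2793
beam 4: φ=270°, α=330°
  direction (0.8660, -0.5000); cell (5,3); t to first gridline: x 0.8314, y 1.6800 (then +1.1547 / +2.0000)
    (6,3) via x @ 0.8314
    (6,2) via y @ 1.6800
    (7,2) via x @ 1.9861
    (8,2) via x @ 3.1408
    (8,1) via y @ 3.6800
    (9,1) via x @ 4.2955  # hit
  → r_4 = 4.2955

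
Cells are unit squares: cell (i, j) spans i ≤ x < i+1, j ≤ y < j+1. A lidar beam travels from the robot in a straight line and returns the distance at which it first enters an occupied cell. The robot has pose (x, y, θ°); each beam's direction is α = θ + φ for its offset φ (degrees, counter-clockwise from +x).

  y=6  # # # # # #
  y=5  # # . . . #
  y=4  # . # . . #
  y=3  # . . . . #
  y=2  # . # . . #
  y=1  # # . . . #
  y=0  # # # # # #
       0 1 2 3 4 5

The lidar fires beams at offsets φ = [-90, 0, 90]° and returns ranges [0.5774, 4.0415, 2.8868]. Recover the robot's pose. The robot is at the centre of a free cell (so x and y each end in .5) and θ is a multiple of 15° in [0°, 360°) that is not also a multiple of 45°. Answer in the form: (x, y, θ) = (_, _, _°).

Enumerate (i+0.5, j+0.5, θ) over the 16 free cells and 16 admissible headings. For each, cast all 3 beams and compare to the given ranges.
  (2.5, 5.5, 330°): beam 2 = 2.8868 ≠ 4.0415 ✗
  (2.5, 1.5, 330°): beam 2 = 1.0000 ≠ 4.0415 ✗
  (3.5, 4.5, 210°): beam 1 = 1.7321 ≠ 0.5774 ✗
  …
  (4.5, 2.5, 120°): r_1=0.5774, r_2=4.0415, r_3=2.8868 — all match ✓
Unique over the lattice → pose = (4.5, 2.5, 120°).

(x, y, θ) = (4.5, 2.5, 120°)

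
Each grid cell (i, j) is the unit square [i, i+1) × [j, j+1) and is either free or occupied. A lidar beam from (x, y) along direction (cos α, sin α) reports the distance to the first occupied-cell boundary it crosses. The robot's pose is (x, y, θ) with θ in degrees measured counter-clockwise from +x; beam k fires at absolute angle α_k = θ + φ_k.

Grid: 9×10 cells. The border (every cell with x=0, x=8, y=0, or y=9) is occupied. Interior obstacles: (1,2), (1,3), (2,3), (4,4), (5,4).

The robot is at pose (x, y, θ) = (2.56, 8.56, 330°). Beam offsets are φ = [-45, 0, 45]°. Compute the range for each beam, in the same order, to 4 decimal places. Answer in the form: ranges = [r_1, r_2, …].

ranges = [7.8267, 6.2816, 1.7000]

beam 1: φ=-45°, α=285°
  d=(0.2588,-0.9659)  start (2,8)  tX=1.7000 tY=0.5798  stride 1/|dx|=3.8637 1/|dy|=1.0353
    cross y-line → (2,7), t=0.5798
    cross y-line → (2,6), t=1.6150
    cross x-line → (3,6), t=1.7000
    cross y-line → (3,5), t=2.6503
    cross y-line → (3,4), t=3.6856
    cross y-line → (3,3), t=4.7209
    cross x-line → (4,3), t=5.5637
    cross y-line → (4,2), t=5.7561
    cross y-line → (4,1), t=6.7914
    cross y-line → (4,0), t=7.8267 (wall)
  → r_1 = 7.8267
beam 2: φ=0°, α=330°
  d=(0.8660,-0.5000)  start (2,8)  tX=0.5081 tY=1.1200  stride 1/|dx|=1.1547 1/|dy|=2.0000
    cross x-line → (3,8), t=0.5081
    cross y-line → (3,7), t=1.1200
    cross x-line → (4,7), t=1.6628
    cross x-line → (5,7), t=2.8175
    cross y-line → (5,6), t=3.1200
    cross x-line → (6,6), t=3.9722
    cross y-line → (6,5), t=5.1200
    cross x-line → (7,5), t=5.1269
    cross x-line → (8,5), t=6.2816 (wall)
  → r_2 = 6.2816
beam 3: φ=45°, α=15°
  d=(0.9659,0.2588)  start (2,8)  tX=0.4555 tY=1.7000  stride 1/|dx|=1.0353 1/|dy|=3.8637
    cross x-line → (3,8), t=0.4555
    cross x-line → (4,8), t=1.4908
    cross y-line → (4,9), t=1.7000 (wall)
  → r_3 = 1.7000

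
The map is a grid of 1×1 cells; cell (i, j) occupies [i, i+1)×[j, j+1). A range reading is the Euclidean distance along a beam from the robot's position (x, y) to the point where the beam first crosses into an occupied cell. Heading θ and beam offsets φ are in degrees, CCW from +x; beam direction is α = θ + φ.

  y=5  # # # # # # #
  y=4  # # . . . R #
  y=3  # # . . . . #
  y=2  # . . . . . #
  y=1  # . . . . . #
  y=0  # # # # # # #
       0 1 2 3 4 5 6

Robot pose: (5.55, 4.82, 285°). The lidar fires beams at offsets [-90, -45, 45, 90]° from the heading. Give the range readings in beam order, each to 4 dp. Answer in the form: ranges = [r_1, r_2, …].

beam 1: φ=-90°, α=195°
  cosα=-0.9659 sinα=-0.2588 | (5,4) | tMaxX 0.5694 tMaxY 3.1682 | tΔX 1.0353 tΔY 3.8637
    t=0.5694 [x] (4,4)
    t=1.6047 [x] (3,4)
    t=2.6400 [x] (2,4)
    t=3.1682 [y] (2,3)
    t=3.6752 [x] (1,3) — stop
  → r_1 = 3.6752
beam 2: φ=-45°, α=240°
  cosα=-0.5000 sinα=-0.8660 | (5,4) | tMaxX 1.1000 tMaxY 0.9469 | tΔX 2.0000 tΔY 1.1547
    t=0.9469 [y] (5,3)
    t=1.1000 [x] (4,3)
    t=2.1016 [y] (4,2)
    t=3.1000 [x] (3,2)
    t=3.2563 [y] (3,1)
    t=4.4110 [y] (3,0) — stop
  → r_2 = 4.4110
beam 3: φ=45°, α=330°
  cosα=0.8660 sinα=-0.5000 | (5,4) | tMaxX 0.5196 tMaxY 1.6400 | tΔX 1.1547 tΔY 2.0000
    t=0.5196 [x] (6,4) — stop
  → r_3 = 0.5196
beam 4: φ=90°, α=15°
  cosα=0.9659 sinα=0.2588 | (5,4) | tMaxX 0.4659 tMaxY 0.6955 | tΔX 1.0353 tΔY 3.8637
    t=0.4659 [x] (6,4) — stop
  → r_4 = 0.4659

ranges = [3.6752, 4.4110, 0.5196, 0.4659]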